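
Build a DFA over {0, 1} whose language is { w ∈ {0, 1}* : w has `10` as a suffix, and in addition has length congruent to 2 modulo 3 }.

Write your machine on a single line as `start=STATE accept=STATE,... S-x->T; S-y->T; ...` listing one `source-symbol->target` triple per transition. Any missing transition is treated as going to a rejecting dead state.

Build one automaton per condition and run them in lockstep. The first has 3 states tracking how much of the suffix `10` has currently been matched; the second has 3 states tracking the input length modulo 3. A product state is a pair (one from each), accepting exactly when both do. Minimizing collapses redundant product states.
        0   1  
>  q0   q1  q2 
   q1   q3  q3 
   q2   q4  q3 
   q3   q0  q0 
 * q4   q0  q0 
(> = start, * = accepting)

start=q0; accept=q4; q0-0->q1; q0-1->q2; q1-0->q3; q1-1->q3; q2-0->q4; q2-1->q3; q3-0->q0; q3-1->q0; q4-0->q0; q4-1->q0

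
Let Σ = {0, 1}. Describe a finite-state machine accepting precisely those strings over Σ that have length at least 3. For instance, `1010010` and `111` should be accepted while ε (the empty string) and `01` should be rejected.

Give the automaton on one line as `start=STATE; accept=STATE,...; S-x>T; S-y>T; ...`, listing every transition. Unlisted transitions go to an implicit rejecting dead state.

start=q0; accept=q3,q4; q0-0>q1; q0-1>q1; q1-0>q2; q1-1>q2; q2-0>q3; q2-1>q3; q3-0>q4; q3-1>q4; q4-0>q4; q4-1>q4

We only need to distinguish lengths 0, 1, …, 3, and '>3'. Chain q0 → q1 → q2 → q3 → q4 on every symbol, with q4 looping. Accepting states: {q3, q4}.
A 5-state machine:
        0   1  
>  q0   q1  q1 
   q1   q2  q2 
   q2   q3  q3 
 * q3   q4  q4 
 * q4   q4  q4 
(> = start, * = accepting)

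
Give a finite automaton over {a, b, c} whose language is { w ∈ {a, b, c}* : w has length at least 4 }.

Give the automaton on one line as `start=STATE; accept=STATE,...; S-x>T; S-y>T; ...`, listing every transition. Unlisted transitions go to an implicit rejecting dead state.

start=s0; accept=s4,s5; s0-a>s1; s0-b>s1; s0-c>s1; s1-a>s2; s1-b>s2; s1-c>s2; s2-a>s3; s2-b>s3; s2-c>s3; s3-a>s4; s3-b>s4; s3-c>s4; s4-a>s5; s4-b>s5; s4-c>s5; s5-a>s5; s5-b>s5; s5-c>s5

We only need to distinguish lengths 0, 1, …, 4, and '>4'. Chain s0 → s1 → s2 → s3 → s4 → s5 on every symbol, with s5 looping. Accepting states: {s4, s5}.
A 6-state machine:
        a   b   c  
>  s0   s1  s1  s1 
   s1   s2  s2  s2 
   s2   s3  s3  s3 
   s3   s4  s4  s4 
 * s4   s5  s5  s5 
 * s5   s5  s5  s5 
(> = start, * = accepting)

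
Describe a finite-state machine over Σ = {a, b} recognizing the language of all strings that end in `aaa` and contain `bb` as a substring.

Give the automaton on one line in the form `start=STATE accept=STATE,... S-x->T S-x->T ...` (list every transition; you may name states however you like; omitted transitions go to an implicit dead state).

Handle the two conditions separately and then intersect. The first has 4 states tracking how much of the suffix `aaa` has currently been matched; the second has 3 states tracking whether and how much of `bb` has been seen. A product state is a pair (one from each), accepting exactly when both do. Minimizing collapses redundant product states.
6 states suffice.
        a   b  
>  q0   q0  q1 
   q1   q0  q2 
   q2   q3  q2 
   q3   q4  q2 
   q4   q5  q2 
 * q5   q5  q2 
(> = start, * = accepting)

start=q0 accept=q5 q0-a->q0 q0-b->q1 q1-a->q0 q1-b->q2 q2-a->q3 q2-b->q2 q3-a->q4 q3-b->q2 q4-a->q5 q4-b->q2 q5-a->q5 q5-b->q2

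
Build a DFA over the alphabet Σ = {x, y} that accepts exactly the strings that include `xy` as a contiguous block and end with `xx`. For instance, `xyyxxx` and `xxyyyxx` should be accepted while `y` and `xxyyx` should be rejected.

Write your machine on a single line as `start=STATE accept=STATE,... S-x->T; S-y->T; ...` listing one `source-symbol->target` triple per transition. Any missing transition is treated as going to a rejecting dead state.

start=q0; accept=q5; q0-x->q1; q0-y->q0; q1-x->q2; q1-y->q3; q2-x->q2; q2-y->q3; q3-x->q4; q3-y->q3; q4-x->q5; q4-y->q3; q5-x->q5; q5-y->q3

Handle the two conditions separately and then intersect. The first has 3 states tracking whether and how much of `xy` has been seen; the second has 3 states tracking how much of the suffix `xx` has currently been matched. A product state is a pair (one from each), accepting exactly when both do.
With 6 states:
        x   y  
>  q0   q1  q0 
   q1   q2  q3 
   q2   q2  q3 
   q3   q4  q3 
   q4   q5  q3 
 * q5   q5  q3 
(> = start, * = accepting)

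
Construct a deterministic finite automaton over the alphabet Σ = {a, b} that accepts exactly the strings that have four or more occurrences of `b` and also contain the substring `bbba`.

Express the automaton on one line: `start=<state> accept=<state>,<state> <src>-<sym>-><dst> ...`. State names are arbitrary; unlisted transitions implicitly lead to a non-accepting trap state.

Handle the two conditions separately and then intersect. The first has 6 states tracking the count of `b`s, saturating at 5; the second has 5 states tracking whether and how much of `bbba` has been seen. A product state is a pair (one from each), accepting exactly when both do.
With 21 states:
          a    b  
>  s0     s0   s1 
   s1     s2   s3 
   s2     s2   s4 
   s3     s5   s6 
   s4     s5   s7 
   s5     s5   s8 
   s6     s9  s10 
   s7    s11  s10 
   s8    s11  s12 
   s9     s9  s13 
   s10   s13  s14 
   s11   s11  s15 
   s12   s16  s14 
 * s13   s13  s17 
   s14   s17  s14 
   s15   s16  s18 
   s16   s16  s19 
 * s17   s17  s17 
   s18   s20  s14 
   s19   s20  s18 
   s20   s20  s19 
(> = start, * = accepting)

start=s0 accept=s13,s17 s0-a->s0 s0-b->s1 s1-a->s2 s1-b->s3 s2-a->s2 s2-b->s4 s3-a->s5 s3-b->s6 s4-a->s5 s4-b->s7 s5-a->s5 s5-b->s8 s6-a->s9 s6-b->s10 s7-a->s11 s7-b->s10 s8-a->s11 s8-b->s12 s9-a->s9 s9-b->s13 s10-a->s13 s10-b->s14 s11-a->s11 s11-b->s15 s12-a->s16 s12-b->s14 s13-a->s13 s13-b->s17 s14-a->s17 s14-b->s14 s15-a->s16 s15-b->s18 s16-a->s16 s16-b->s19 s17-a->s17 s17-b->s17 s18-a->s20 s18-b->s14 s19-a->s20 s19-b->s18 s20-a->s20 s20-b->s19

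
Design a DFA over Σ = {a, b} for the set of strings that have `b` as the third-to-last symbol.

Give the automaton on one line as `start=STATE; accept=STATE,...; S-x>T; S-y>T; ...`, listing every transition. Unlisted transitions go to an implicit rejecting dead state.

start=s0; accept=s11,s12,s13,s14; s0-a>s1; s0-b>s2; s1-a>s3; s1-b>s4; s2-a>s5; s2-b>s6; s3-a>s7; s3-b>s8; s4-a>s9; s4-b>s10; s5-a>s11; s5-b>s12; s6-a>s13; s6-b>s14; s7-a>s7; s7-b>s8; s8-a>s9; s8-b>s10; s9-a>s11; s9-b>s12; s10-a>s13; s10-b>s14; s11-a>s7; s11-b>s8; s12-a>s9; s12-b>s10; s13-a>s11; s13-b>s12; s14-a>s13; s14-b>s14

Because acceptance depends on a position counted from the end, the machine has to buffer the most recent 3 symbols. Make each state the string of the last up-to-3 symbols read; on input `x` shift the window left and append `x`. Accept when the buffered window has length 3 and begins with `b`.
A 15-state machine:
          a    b  
>  s0     s1   s2 
   s1     s3   s4 
   s2     s5   s6 
   s3     s7   s8 
   s4     s9  s10 
   s5    s11  s12 
   s6    s13  s14 
   s7     s7   s8 
   s8     s9  s10 
   s9    s11  s12 
   s10   s13  s14 
 * s11    s7   s8 
 * s12    s9  s10 
 * s13   s11  s12 
 * s14   s13  s14 
(> = start, * = accepting)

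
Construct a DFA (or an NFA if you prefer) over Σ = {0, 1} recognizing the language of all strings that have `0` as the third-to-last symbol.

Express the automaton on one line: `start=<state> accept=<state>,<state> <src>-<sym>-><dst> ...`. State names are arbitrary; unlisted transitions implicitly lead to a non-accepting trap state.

Because acceptance depends on a position counted from the end, the machine has to buffer the most recent 3 symbols. Make each state the string of the last up-to-3 symbols read; on input `x` shift the window left and append `x`. Accept when the buffered window has length 3 and begins with `0`.
With 15 states:
          0    1  
>  s0     s1   s2 
   s1     s3   s4 
   s2     s5   s6 
   s3     s7   s8 
   s4     s9  s10 
   s5    s11  s12 
   s6    s13  s14 
 * s7     s7   s8 
 * s8     s9  s10 
 * s9    s11  s12 
 * s10   s13  s14 
   s11    s7   s8 
   s12    s9  s10 
   s13   s11  s12 
   s14   s13  s14 
(> = start, * = accepting)

start=s0 accept=s7,s8,s9,s10 s0-0->s1 s0-1->s2 s1-0->s3 s1-1->s4 s2-0->s5 s2-1->s6 s3-0->s7 s3-1->s8 s4-0->s9 s4-1->s10 s5-0->s11 s5-1->s12 s6-0->s13 s6-1->s14 s7-0->s7 s7-1->s8 s8-0->s9 s8-1->s10 s9-0->s11 s9-1->s12 s10-0->s13 s10-1->s14 s11-0->s7 s11-1->s8 s12-0->s9 s12-1->s10 s13-0->s11 s13-1->s12 s14-0->s13 s14-1->s14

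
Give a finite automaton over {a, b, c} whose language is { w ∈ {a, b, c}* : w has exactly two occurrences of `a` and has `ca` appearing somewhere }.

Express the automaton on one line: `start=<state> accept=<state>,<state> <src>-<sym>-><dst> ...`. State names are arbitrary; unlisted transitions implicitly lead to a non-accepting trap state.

start=S0 accept=S8 S0-a->S1 S0-b->S0 S0-c->S2 S1-a->S3 S1-b->S1 S1-c->S4 S2-a->S5 S2-b->S0 S2-c->S2 S3-a->S6 S3-b->S3 S3-c->S7 S4-a->S8 S4-b->S1 S4-c->S4 S5-a->S8 S5-b->S5 S5-c->S5 S6-a->S6 S6-b->S6 S6-c->S9 S7-a->S10 S7-b->S3 S7-c->S7 S8-a->S10 S8-b->S8 S8-c->S8 S9-a->S10 S9-b->S6 S9-c->S9 S10-a->S10 S10-b->S10 S10-c->S10

Handle the two conditions separately and then intersect. The first has 4 states tracking the count of `a`s, saturating at 3; the second has 3 states tracking whether and how much of `ca` has been seen. A product state is a pair (one from each), accepting exactly when both do.
          a    b    c  
>  S0     S1   S0   S2 
   S1     S3   S1   S4 
   S2     S5   S0   S2 
   S3     S6   S3   S7 
   S4     S8   S1   S4 
   S5     S8   S5   S5 
   S6     S6   S6   S9 
   S7    S10   S3   S7 
 * S8    S10   S8   S8 
   S9    S10   S6   S9 
   S10   S10  S10  S10 
(> = start, * = accepting)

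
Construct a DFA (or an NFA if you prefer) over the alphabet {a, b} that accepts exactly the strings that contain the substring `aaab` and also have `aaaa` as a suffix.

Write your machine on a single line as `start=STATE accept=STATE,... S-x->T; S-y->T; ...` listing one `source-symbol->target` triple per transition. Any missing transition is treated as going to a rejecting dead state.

Build one automaton per condition and run them in lockstep. The first has 5 states tracking whether and how much of `aaab` has been seen; the second has 5 states tracking how much of the suffix `aaaa` has currently been matched. A product state is a pair (one from each), accepting exactly when both do. Minimizing collapses redundant product states.
9 states suffice.
        a   b  
>  S0   S1  S0 
   S1   S2  S0 
   S2   S3  S0 
   S3   S3  S4 
   S4   S5  S4 
   S5   S6  S4 
   S6   S7  S4 
   S7   S8  S4 
 * S8   S8  S4 
(> = start, * = accepting)

start=S0; accept=S8; S0-a->S1; S0-b->S0; S1-a->S2; S1-b->S0; S2-a->S3; S2-b->S0; S3-a->S3; S3-b->S4; S4-a->S5; S4-b->S4; S5-a->S6; S5-b->S4; S6-a->S7; S6-b->S4; S7-a->S8; S7-b->S4; S8-a->S8; S8-b->S4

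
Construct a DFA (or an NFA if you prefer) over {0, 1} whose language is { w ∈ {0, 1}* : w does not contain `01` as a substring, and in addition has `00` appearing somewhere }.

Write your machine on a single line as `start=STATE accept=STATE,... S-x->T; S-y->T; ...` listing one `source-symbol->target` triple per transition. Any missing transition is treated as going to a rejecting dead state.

start=q0; accept=q2; q0-0->q1; q0-1->q0; q1-0->q2; q1-1->q3; q2-0->q2; q2-1->q3; q3-0->q3; q3-1->q3

Run two small machines in parallel and take their product. One (3 states) tracks partial matches of the forbidden pattern `01`; the other (3 states) tracks whether and how much of `00` has been seen. Each combined state is a pair, one component from each; accept when both components accept. After merging equivalent states the machine shrinks.
A 4-state machine:
        0   1  
>  q0   q1  q0 
   q1   q2  q3 
 * q2   q2  q3 
   q3   q3  q3 
(> = start, * = accepting)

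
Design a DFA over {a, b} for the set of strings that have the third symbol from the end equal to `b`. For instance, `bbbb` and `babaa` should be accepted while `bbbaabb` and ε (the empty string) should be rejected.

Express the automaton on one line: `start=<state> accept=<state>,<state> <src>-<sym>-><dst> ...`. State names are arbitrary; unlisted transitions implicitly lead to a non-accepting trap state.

Because acceptance depends on a position counted from the end, the machine has to buffer the most recent 3 symbols. Make each state the string of the last up-to-3 symbols read; on input `x` shift the window left and append `x`. Accept when the buffered window has length 3 and begins with `b`.
With 15 states:
          a    b  
>  q0     q1   q2 
   q1     q3   q4 
   q2     q5   q6 
   q3     q7   q8 
   q4     q9  q10 
   q5    q11  q12 
   q6    q13  q14 
   q7     q7   q8 
   q8     q9  q10 
   q9    q11  q12 
   q10   q13  q14 
 * q11    q7   q8 
 * q12    q9  q10 
 * q13   q11  q12 
 * q14   q13  q14 
(> = start, * = accepting)

start=q0 accept=q11,q12,q13,q14 q0-a->q1 q0-b->q2 q1-a->q3 q1-b->q4 q2-a->q5 q2-b->q6 q3-a->q7 q3-b->q8 q4-a->q9 q4-b->q10 q5-a->q11 q5-b->q12 q6-a->q13 q6-b->q14 q7-a->q7 q7-b->q8 q8-a->q9 q8-b->q10 q9-a->q11 q9-b->q12 q10-a->q13 q10-b->q14 q11-a->q7 q11-b->q8 q12-a->q9 q12-b->q10 q13-a->q11 q13-b->q12 q14-a->q13 q14-b->q14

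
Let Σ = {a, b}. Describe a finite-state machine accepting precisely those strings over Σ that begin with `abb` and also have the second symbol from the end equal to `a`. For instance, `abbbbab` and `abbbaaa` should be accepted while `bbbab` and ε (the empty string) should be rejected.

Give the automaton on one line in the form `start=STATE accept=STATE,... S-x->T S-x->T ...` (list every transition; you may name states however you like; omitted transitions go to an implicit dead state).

start=q0 accept=q6,q7 q0-a->q1 q0-b->q2 q1-a->q2 q1-b->q3 q2-a->q2 q2-b->q2 q3-a->q2 q3-b->q4 q4-a->q5 q4-b->q4 q5-a->q6 q5-b->q7 q6-a->q6 q6-b->q7 q7-a->q5 q7-b->q4

Run two small machines in parallel and take their product. The first has 5 states tracking whether the input so far still matches the prefix `abb`; the second has 7 states tracking the last 2 symbols read. A product state is a pair (one from each), accepting exactly when both do. After merging equivalent states the machine shrinks.
An 8-state machine:
        a   b  
>  q0   q1  q2 
   q1   q2  q3 
   q2   q2  q2 
   q3   q2  q4 
   q4   q5  q4 
   q5   q6  q7 
 * q6   q6  q7 
 * q7   q5  q4 
(> = start, * = accepting)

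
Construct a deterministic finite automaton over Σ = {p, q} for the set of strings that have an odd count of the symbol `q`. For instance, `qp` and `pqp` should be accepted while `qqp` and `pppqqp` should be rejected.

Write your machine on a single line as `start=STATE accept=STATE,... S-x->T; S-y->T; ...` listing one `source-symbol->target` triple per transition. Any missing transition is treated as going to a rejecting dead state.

Keep the running count of `q`s modulo 2: each `q` advances along the cycle S0 → S1 → S0 while other symbols loop. Accept at S1.
A 2-state machine:
        p   q  
>  S0   S0  S1 
 * S1   S1  S0 
(> = start, * = accepting)

start=S0; accept=S1; S0-p->S0; S0-q->S1; S1-p->S1; S1-q->S0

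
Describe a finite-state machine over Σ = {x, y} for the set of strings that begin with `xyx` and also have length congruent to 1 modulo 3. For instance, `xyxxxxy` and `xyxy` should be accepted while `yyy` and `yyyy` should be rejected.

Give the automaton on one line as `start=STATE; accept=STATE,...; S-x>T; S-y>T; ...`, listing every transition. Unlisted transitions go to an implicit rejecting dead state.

start=s0; accept=s5; s0-x>s1; s0-y>s2; s1-x>s2; s1-y>s3; s2-x>s2; s2-y>s2; s3-x>s4; s3-y>s2; s4-x>s5; s4-y>s5; s5-x>s6; s5-y>s6; s6-x>s4; s6-y>s4

Build one automaton per condition and run them in lockstep. The first has 5 states tracking whether the input so far still matches the prefix `xyx`; the second has 3 states tracking the input length modulo 3. A product state is a pair (one from each), accepting exactly when both do. Minimizing collapses redundant product states.
With 7 states:
        x   y  
>  s0   s1  s2 
   s1   s2  s3 
   s2   s2  s2 
   s3   s4  s2 
   s4   s5  s5 
 * s5   s6  s6 
   s6   s4  s4 
(> = start, * = accepting)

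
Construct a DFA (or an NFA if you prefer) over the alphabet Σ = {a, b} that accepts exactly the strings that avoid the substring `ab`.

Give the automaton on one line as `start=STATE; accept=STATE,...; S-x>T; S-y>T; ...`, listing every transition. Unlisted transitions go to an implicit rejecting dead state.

Track partial matches of the forbidden pattern `ab`. State S2 is a dead state reached once `ab` has occurred; every other state accepts. S0 means no part of `ab` is currently matched.
A 3-state machine:
        a   b  
>* S0   S1  S0 
 * S1   S1  S2 
   S2   S2  S2 
(> = start, * = accepting)

start=S0; accept=S0,S1; S0-a>S1; S0-b>S0; S1-a>S1; S1-b>S2; S2-a>S2; S2-b>S2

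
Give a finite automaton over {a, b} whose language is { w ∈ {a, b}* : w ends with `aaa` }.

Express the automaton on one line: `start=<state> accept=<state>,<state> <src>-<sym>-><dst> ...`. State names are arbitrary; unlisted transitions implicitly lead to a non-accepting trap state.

Let each state record the length of the longest suffix of the input read so far that is also a prefix of `aaa`. S1 means the last symbol is `a`; S2 means the last 2 symbols are `aa`; S3 means the last 3 symbols are `aaa`. Accept only at S3, where the string currently ends in `aaa`.
A 4-state machine:
        a   b  
>  S0   S1  S0 
   S1   S2  S0 
   S2   S3  S0 
 * S3   S3  S0 
(> = start, * = accepting)

start=S0 accept=S3 S0-a->S1 S0-b->S0 S1-a->S2 S1-b->S0 S2-a->S3 S2-b->S0 S3-a->S3 S3-b->S0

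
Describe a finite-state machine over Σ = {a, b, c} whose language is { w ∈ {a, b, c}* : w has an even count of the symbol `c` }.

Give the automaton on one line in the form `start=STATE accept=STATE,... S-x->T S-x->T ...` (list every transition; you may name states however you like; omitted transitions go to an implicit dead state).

The only thing that matters is how many `c`s have appeared, reduced mod 2. Use one state per residue: q0 for 0, …, q1 for 1. Reading `c` moves to the next residue; anything else stays put. q0 is accepting.
        a   b   c  
>* q0   q0  q0  q1 
   q1   q1  q1  q0 
(> = start, * = accepting)

start=q0 accept=q0 q0-a->q0 q0-b->q0 q0-c->q1 q1-a->q1 q1-b->q1 q1-c->q0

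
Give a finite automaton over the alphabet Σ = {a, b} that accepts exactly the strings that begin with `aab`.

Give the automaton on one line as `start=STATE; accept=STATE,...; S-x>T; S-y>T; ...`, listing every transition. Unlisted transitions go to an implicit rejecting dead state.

Walk along `aab` while the input agrees: from q0 take `a` to q1, and so on. Any deviation drops to the rejecting sink q4. Once q3 is reached the prefix is confirmed and every continuation is accepted.
5 states suffice.
        a   b  
>  q0   q1  q4 
   q1   q2  q4 
   q2   q4  q3 
 * q3   q3  q3 
   q4   q4  q4 
(> = start, * = accepting)

start=q0; accept=q3; q0-a>q1; q0-b>q4; q1-a>q2; q1-b>q4; q2-a>q4; q2-b>q3; q3-a>q3; q3-b>q3; q4-a>q4; q4-b>q4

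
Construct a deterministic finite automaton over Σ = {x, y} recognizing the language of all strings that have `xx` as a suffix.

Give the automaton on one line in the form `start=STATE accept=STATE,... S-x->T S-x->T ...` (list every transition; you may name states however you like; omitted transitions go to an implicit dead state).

start=q0 accept=q2 q0-x->q1 q0-y->q0 q1-x->q2 q1-y->q0 q2-x->q2 q2-y->q0

Remember how much of `xx` the current input suffix matches. State q0 means no match yet; q1 means the last symbol is `x`; q2 means the last 2 symbols are `xx`. Only q2 accepts. On a mismatch, fall back to the longest proper suffix that is still a prefix of `xx`.
A 3-state machine:
        x   y  
>  q0   q1  q0 
   q1   q2  q0 
 * q2   q2  q0 
(> = start, * = accepting)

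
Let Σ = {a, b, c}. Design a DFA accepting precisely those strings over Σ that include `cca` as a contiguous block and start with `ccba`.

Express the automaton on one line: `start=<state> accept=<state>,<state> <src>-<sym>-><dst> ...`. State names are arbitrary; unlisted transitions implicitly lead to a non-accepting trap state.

start=s0 accept=s11 s0-a->s1 s0-b->s1 s0-c->s2 s1-a->s1 s1-b->s1 s1-c->s3 s2-a->s1 s2-b->s1 s2-c->s4 s3-a->s1 s3-b->s1 s3-c->s5 s4-a->s6 s4-b->s7 s4-c->s5 s5-a->s6 s5-b->s1 s5-c->s5 s6-a->s6 s6-b->s6 s6-c->s6 s7-a->s8 s7-b->s1 s7-c->s3 s8-a->s8 s8-b->s8 s8-c->s9 s9-a->s8 s9-b->s8 s9-c->s10 s10-a->s11 s10-b->s8 s10-c->s10 s11-a->s11 s11-b->s11 s11-c->s11

Handle the two conditions separately and then intersect. One (4 states) tracks whether and how much of `cca` has been seen; the other (6 states) tracks whether the input so far still matches the prefix `ccba`. Each combined state is a pair, one component from each; accept when both components accept.
With 12 states:
          a    b    c  
>  s0     s1   s1   s2 
   s1     s1   s1   s3 
   s2     s1   s1   s4 
   s3     s1   s1   s5 
   s4     s6   s7   s5 
   s5     s6   s1   s5 
   s6     s6   s6   s6 
   s7     s8   s1   s3 
   s8     s8   s8   s9 
   s9     s8   s8  s10 
   s10   s11   s8  s10 
 * s11   s11  s11  s11 
(> = start, * = accepting)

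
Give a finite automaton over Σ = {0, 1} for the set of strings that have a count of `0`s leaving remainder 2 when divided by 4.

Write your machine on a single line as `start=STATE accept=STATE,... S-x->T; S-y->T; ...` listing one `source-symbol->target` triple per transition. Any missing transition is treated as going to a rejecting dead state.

start=A; accept=C; A-0->B; A-1->A; B-0->C; B-1->B; C-0->D; C-1->C; D-0->A; D-1->D

Keep the running count of `0`s modulo 4: each `0` advances along the cycle A → B → C → D → A while other symbols loop. Accept at C.
With 4 states:
       0  1 
>  A   B  A 
   B   C  B 
 * C   D  C 
   D   A  D 
(> = start, * = accepting)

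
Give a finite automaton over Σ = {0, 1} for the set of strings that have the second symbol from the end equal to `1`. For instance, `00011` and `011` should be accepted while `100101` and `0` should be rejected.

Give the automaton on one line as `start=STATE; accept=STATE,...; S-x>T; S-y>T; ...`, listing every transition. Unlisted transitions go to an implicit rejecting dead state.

start=s0; accept=s5,s6; s0-0>s1; s0-1>s2; s1-0>s3; s1-1>s4; s2-0>s5; s2-1>s6; s3-0>s3; s3-1>s4; s4-0>s5; s4-1>s6; s5-0>s3; s5-1>s4; s6-0>s5; s6-1>s6

A DFA must remember the last 2 symbols (since which symbol is second-to-last isn't known until the input ends). Use one state per possible window of the last ≤2 symbols; accept from those whose window starts with `1`.
A 7-state machine:
        0   1  
>  s0   s1  s2 
   s1   s3  s4 
   s2   s5  s6 
   s3   s3  s4 
   s4   s5  s6 
 * s5   s3  s4 
 * s6   s5  s6 
(> = start, * = accepting)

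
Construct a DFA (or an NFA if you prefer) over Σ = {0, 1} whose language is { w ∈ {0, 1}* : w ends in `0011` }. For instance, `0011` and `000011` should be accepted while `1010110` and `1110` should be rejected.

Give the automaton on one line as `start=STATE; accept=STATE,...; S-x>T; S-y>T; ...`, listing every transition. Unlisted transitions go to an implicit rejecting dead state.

start=q0; accept=q4; q0-0>q1; q0-1>q0; q1-0>q2; q1-1>q0; q2-0>q2; q2-1>q3; q3-0>q1; q3-1>q4; q4-0>q1; q4-1>q0

Let each state record the length of the longest suffix of the input read so far that is also a prefix of `0011`. q1 means the last symbol is `0`; q2 means the last 2 symbols are `00`; q3 means the last 3 symbols are `001`; q4 means the last 4 symbols are `0011`. Accept only at q4, where the string currently ends in `0011`.
A 5-state machine:
        0   1  
>  q0   q1  q0 
   q1   q2  q0 
   q2   q2  q3 
   q3   q1  q4 
 * q4   q1  q0 
(> = start, * = accepting)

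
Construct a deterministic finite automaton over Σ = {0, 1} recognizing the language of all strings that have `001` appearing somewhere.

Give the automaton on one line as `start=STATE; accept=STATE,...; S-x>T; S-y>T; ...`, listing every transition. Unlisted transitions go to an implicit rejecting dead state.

start=q0; accept=q3; q0-0>q1; q0-1>q0; q1-0>q2; q1-1>q0; q2-0>q2; q2-1>q3; q3-0>q3; q3-1>q3

States q0..q2 record the length of the longest prefix of `001` that matches the current input suffix. Reaching q3 means `001` has been seen, and we stay there forever. Accept from q3.
With 4 states:
        0   1  
>  q0   q1  q0 
   q1   q2  q0 
   q2   q2  q3 
 * q3   q3  q3 
(> = start, * = accepting)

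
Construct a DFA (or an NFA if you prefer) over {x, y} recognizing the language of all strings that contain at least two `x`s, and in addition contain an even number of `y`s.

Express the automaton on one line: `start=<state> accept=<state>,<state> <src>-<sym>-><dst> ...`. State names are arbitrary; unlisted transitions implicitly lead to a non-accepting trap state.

Run two small machines in parallel and take their product. One (4 states) tracks the count of `x`s, saturating at 3; the other (2 states) tracks the count of `y`s modulo 2. Each combined state is a pair, one component from each; accept when both components accept.
With 8 states:
       x  y 
>  A   B  C 
   B   D  E 
   C   E  A 
 * D   F  G 
   E   G  B 
 * F   F  H 
   G   H  D 
   H   H  F 
(> = start, * = accepting)

start=A accept=D,F A-x->B A-y->C B-x->D B-y->E C-x->E C-y->A D-x->F D-y->G E-x->G E-y->B F-x->F F-y->H G-x->H G-y->D H-x->H H-y->F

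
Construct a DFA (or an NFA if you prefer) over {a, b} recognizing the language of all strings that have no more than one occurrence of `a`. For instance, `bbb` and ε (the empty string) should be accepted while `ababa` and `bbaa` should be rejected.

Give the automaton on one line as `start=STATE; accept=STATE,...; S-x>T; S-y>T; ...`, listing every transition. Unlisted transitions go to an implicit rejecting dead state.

Count `a`s, saturating at 2: state s0 means no `a` yet, s1 means one `a` seen, s2 means more than one. Each `a` increments (capped at s2); other symbols loop. Accept from {s0, s1}.
3 states suffice.
        a   b  
>* s0   s1  s0 
 * s1   s2  s1 
   s2   s2  s2 
(> = start, * = accepting)

start=s0; accept=s0,s1; s0-a>s1; s0-b>s0; s1-a>s2; s1-b>s1; s2-a>s2; s2-b>s2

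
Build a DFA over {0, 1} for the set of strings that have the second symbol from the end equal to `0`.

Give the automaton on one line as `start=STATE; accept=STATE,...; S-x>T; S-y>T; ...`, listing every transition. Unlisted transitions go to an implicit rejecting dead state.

start=S0; accept=S3,S4; S0-0>S1; S0-1>S2; S1-0>S3; S1-1>S4; S2-0>S5; S2-1>S6; S3-0>S3; S3-1>S4; S4-0>S5; S4-1>S6; S5-0>S3; S5-1>S4; S6-0>S5; S6-1>S6

Because acceptance depends on a position counted from the end, the machine has to buffer the most recent 2 symbols. Make each state the string of the last up-to-2 symbols read; on input `x` shift the window left and append `x`. Accept when the buffered window has length 2 and begins with `0`.
A 7-state machine:
        0   1  
>  S0   S1  S2 
   S1   S3  S4 
   S2   S5  S6 
 * S3   S3  S4 
 * S4   S5  S6 
   S5   S3  S4 
   S6   S5  S6 
(> = start, * = accepting)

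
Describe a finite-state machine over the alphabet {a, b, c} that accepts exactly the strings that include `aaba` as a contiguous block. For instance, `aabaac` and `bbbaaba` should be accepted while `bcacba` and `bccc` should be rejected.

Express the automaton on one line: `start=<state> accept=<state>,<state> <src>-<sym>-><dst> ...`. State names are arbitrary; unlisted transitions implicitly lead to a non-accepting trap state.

States S0..S3 record the length of the longest prefix of `aaba` that matches the current input suffix. Reaching S4 means `aaba` has been seen, and we stay there forever. Accept from S4.
With 5 states:
        a   b   c  
>  S0   S1  S0  S0 
   S1   S2  S0  S0 
   S2   S2  S3  S0 
   S3   S4  S0  S0 
 * S4   S4  S4  S4 
(> = start, * = accepting)

start=S0 accept=S4 S0-a->S1 S0-b->S0 S0-c->S0 S1-a->S2 S1-b->S0 S1-c->S0 S2-a->S2 S2-b->S3 S2-c->S0 S3-a->S4 S3-b->S0 S3-c->S0 S4-a->S4 S4-b->S4 S4-c->S4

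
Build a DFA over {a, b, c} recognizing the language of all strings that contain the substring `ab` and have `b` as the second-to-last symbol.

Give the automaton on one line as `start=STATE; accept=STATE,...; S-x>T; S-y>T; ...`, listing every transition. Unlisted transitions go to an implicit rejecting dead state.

Run two small machines in parallel and take their product. One (3 states) tracks whether and how much of `ab` has been seen; the other (13 states) tracks the last 2 symbols read. Each combined state is a pair, one component from each; accept when both components accept. Equivalent product states are then merged.
A 6-state machine:
        a   b   c  
>  q0   q1  q0  q0 
   q1   q1  q2  q0 
   q2   q3  q4  q3 
 * q3   q5  q2  q5 
 * q4   q3  q4  q3 
   q5   q5  q2  q5 
(> = start, * = accepting)

start=q0; accept=q3,q4; q0-a>q1; q0-b>q0; q0-c>q0; q1-a>q1; q1-b>q2; q1-c>q0; q2-a>q3; q2-b>q4; q2-c>q3; q3-a>q5; q3-b>q2; q3-c>q5; q4-a>q3; q4-b>q4; q4-c>q3; q5-a>q5; q5-b>q2; q5-c>q5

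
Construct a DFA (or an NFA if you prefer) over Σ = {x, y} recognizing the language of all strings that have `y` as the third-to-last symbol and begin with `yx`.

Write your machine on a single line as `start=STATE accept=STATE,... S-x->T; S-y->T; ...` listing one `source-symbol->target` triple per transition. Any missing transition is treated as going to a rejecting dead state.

Run two small machines in parallel and take their product. The first has 15 states tracking the last 3 symbols read; the second has 4 states tracking whether the input so far still matches the prefix `yx`. A product state is a pair (one from each), accepting exactly when both do.
With 23 states:
       x  y 
>  A   B  C 
   B   D  E 
   C   F  G 
   D   H  I 
   E   J  K 
   F   L  M 
   G   N  O 
   H   H  I 
   I   J  K 
   J   P  Q 
   K   N  O 
 * L   R  S 
 * M   T  U 
   N   P  Q 
   O   N  O 
   P   H  I 
   Q   J  K 
   R   R  S 
   S   T  U 
   T   L  M 
   U   V  W 
 * V   L  M 
 * W   V  W 
(> = start, * = accepting)

start=A; accept=L,M,V,W; A-x->B; A-y->C; B-x->D; B-y->E; C-x->F; C-y->G; D-x->H; D-y->I; E-x->J; E-y->K; F-x->L; F-y->M; G-x->N; G-y->O; H-x->H; H-y->I; I-x->J; I-y->K; J-x->P; J-y->Q; K-x->N; K-y->O; L-x->R; L-y->S; M-x->T; M-y->U; N-x->P; N-y->Q; O-x->N; O-y->O; P-x->H; P-y->I; Q-x->J; Q-y->K; R-x->R; R-y->S; S-x->T; S-y->U; T-x->L; T-y->M; U-x->V; U-y->W; V-x->L; V-y->M; W-x->V; W-y->W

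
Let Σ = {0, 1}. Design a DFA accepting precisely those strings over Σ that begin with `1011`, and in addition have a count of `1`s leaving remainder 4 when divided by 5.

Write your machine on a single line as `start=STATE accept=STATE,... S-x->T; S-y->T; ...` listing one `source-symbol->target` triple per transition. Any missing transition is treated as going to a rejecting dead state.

start=q0; accept=q6; q0-0->q1; q0-1->q2; q1-0->q1; q1-1->q1; q2-0->q3; q2-1->q1; q3-0->q1; q3-1->q4; q4-0->q1; q4-1->q5; q5-0->q5; q5-1->q6; q6-0->q6; q6-1->q7; q7-0->q7; q7-1->q8; q8-0->q8; q8-1->q9; q9-0->q9; q9-1->q5

Run two small machines in parallel and take their product. The first has 6 states tracking whether the input so far still matches the prefix `1011`; the second has 5 states tracking the count of `1`s modulo 5. A product state is a pair (one from each), accepting exactly when both do. Minimizing collapses redundant product states.
With 10 states:
        0   1  
>  q0   q1  q2 
   q1   q1  q1 
   q2   q3  q1 
   q3   q1  q4 
   q4   q1  q5 
   q5   q5  q6 
 * q6   q6  q7 
   q7   q7  q8 
   q8   q8  q9 
   q9   q9  q5 
(> = start, * = accepting)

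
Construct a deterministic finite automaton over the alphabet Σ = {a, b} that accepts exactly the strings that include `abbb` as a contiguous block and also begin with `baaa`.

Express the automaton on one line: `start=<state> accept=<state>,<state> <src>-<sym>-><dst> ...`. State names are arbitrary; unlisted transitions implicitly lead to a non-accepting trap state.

start=S0 accept=S12 S0-a->S1 S0-b->S2 S1-a->S1 S1-b->S3 S2-a->S4 S2-b->S5 S3-a->S1 S3-b->S6 S4-a->S7 S4-b->S3 S5-a->S1 S5-b->S5 S6-a->S1 S6-b->S8 S7-a->S9 S7-b->S3 S8-a->S8 S8-b->S8 S9-a->S9 S9-b->S10 S10-a->S9 S10-b->S11 S11-a->S9 S11-b->S12 S12-a->S12 S12-b->S12

Build one automaton per condition and run them in lockstep. One (5 states) tracks whether and how much of `abbb` has been seen; the other (6 states) tracks whether the input so far still matches the prefix `baaa`. Each combined state is a pair, one component from each; accept when both components accept.
With 13 states:
          a    b  
>  S0     S1   S2 
   S1     S1   S3 
   S2     S4   S5 
   S3     S1   S6 
   S4     S7   S3 
   S5     S1   S5 
   S6     S1   S8 
   S7     S9   S3 
   S8     S8   S8 
   S9     S9  S10 
   S10    S9  S11 
   S11    S9  S12 
 * S12   S12  S12 
(> = start, * = accepting)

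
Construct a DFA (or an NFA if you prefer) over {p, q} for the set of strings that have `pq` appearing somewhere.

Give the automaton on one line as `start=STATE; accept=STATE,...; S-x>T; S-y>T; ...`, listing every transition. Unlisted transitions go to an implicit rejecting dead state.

States A..B record the length of the longest prefix of `pq` that matches the current input suffix. Reaching C means `pq` has been seen, and we stay there forever. Accept from C.
       p  q 
>  A   B  A 
   B   B  C 
 * C   C  C 
(> = start, * = accepting)

start=A; accept=C; A-p>B; A-q>A; B-p>B; B-q>C; C-p>C; C-q>C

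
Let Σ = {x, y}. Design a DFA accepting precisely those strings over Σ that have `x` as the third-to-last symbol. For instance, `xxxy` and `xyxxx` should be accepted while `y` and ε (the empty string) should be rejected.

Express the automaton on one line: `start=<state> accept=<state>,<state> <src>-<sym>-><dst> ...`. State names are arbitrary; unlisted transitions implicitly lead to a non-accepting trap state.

A DFA must remember the last 3 symbols (since which symbol is third-to-last isn't known until the input ends). Use one state per possible window of the last ≤3 symbols; accept from those whose window starts with `x`.
With 15 states:
          x    y  
>  q0     q1   q2 
   q1     q3   q4 
   q2     q5   q6 
   q3     q7   q8 
   q4     q9  q10 
   q5    q11  q12 
   q6    q13  q14 
 * q7     q7   q8 
 * q8     q9  q10 
 * q9    q11  q12 
 * q10   q13  q14 
   q11    q7   q8 
   q12    q9  q10 
   q13   q11  q12 
   q14   q13  q14 
(> = start, * = accepting)

start=q0 accept=q7,q8,q9,q10 q0-x->q1 q0-y->q2 q1-x->q3 q1-y->q4 q2-x->q5 q2-y->q6 q3-x->q7 q3-y->q8 q4-x->q9 q4-y->q10 q5-x->q11 q5-y->q12 q6-x->q13 q6-y->q14 q7-x->q7 q7-y->q8 q8-x->q9 q8-y->q10 q9-x->q11 q9-y->q12 q10-x->q13 q10-y->q14 q11-x->q7 q11-y->q8 q12-x->q9 q12-y->q10 q13-x->q11 q13-y->q12 q14-x->q13 q14-y->q14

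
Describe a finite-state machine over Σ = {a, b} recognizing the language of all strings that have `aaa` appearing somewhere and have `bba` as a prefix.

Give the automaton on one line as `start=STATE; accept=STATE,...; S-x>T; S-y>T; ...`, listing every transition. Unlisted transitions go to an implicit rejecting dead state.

start=S0; accept=S10; S0-a>S1; S0-b>S2; S1-a>S3; S1-b>S4; S2-a>S1; S2-b>S5; S3-a>S6; S3-b>S4; S4-a>S1; S4-b>S4; S5-a>S7; S5-b>S4; S6-a>S6; S6-b>S6; S7-a>S8; S7-b>S9; S8-a>S10; S8-b>S9; S9-a>S7; S9-b>S9; S10-a>S10; S10-b>S10

Handle the two conditions separately and then intersect. The first has 4 states tracking whether and how much of `aaa` has been seen; the second has 5 states tracking whether the input so far still matches the prefix `bba`. A product state is a pair (one from each), accepting exactly when both do.
An 11-state machine:
          a    b  
>  S0     S1   S2 
   S1     S3   S4 
   S2     S1   S5 
   S3     S6   S4 
   S4     S1   S4 
   S5     S7   S4 
   S6     S6   S6 
   S7     S8   S9 
   S8    S10   S9 
   S9     S7   S9 
 * S10   S10  S10 
(> = start, * = accepting)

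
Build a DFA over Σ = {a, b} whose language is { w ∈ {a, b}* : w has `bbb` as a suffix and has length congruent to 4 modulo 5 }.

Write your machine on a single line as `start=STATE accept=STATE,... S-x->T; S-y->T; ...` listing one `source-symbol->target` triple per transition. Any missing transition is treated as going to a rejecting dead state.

Build one automaton per condition and run them in lockstep. One (4 states) tracks how much of the suffix `bbb` has currently been matched; the other (5 states) tracks the input length modulo 5. Each combined state is a pair, one component from each; accept when both components accept. Equivalent product states are then merged.
        a   b  
>  S0   S1  S1 
   S1   S2  S3 
   S2   S4  S4 
   S3   S4  S5 
   S4   S6  S6 
   S5   S6  S7 
   S6   S0  S0 
 * S7   S0  S0 
(> = start, * = accepting)

start=S0; accept=S7; S0-a->S1; S0-b->S1; S1-a->S2; S1-b->S3; S2-a->S4; S2-b->S4; S3-a->S4; S3-b->S5; S4-a->S6; S4-b->S6; S5-a->S6; S5-b->S7; S6-a->S0; S6-b->S0; S7-a->S0; S7-b->S0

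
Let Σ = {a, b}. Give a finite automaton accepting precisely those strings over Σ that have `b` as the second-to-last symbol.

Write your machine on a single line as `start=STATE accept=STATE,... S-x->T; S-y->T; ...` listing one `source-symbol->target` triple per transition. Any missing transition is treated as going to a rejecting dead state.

start=s0; accept=s5,s6; s0-a->s1; s0-b->s2; s1-a->s3; s1-b->s4; s2-a->s5; s2-b->s6; s3-a->s3; s3-b->s4; s4-a->s5; s4-b->s6; s5-a->s3; s5-b->s4; s6-a->s5; s6-b->s6

Because acceptance depends on a position counted from the end, the machine has to buffer the most recent 2 symbols. Make each state the string of the last up-to-2 symbols read; on input `x` shift the window left and append `x`. Accept when the buffered window has length 2 and begins with `b`.
        a   b  
>  s0   s1  s2 
   s1   s3  s4 
   s2   s5  s6 
   s3   s3  s4 
   s4   s5  s6 
 * s5   s3  s4 
 * s6   s5  s6 
(> = start, * = accepting)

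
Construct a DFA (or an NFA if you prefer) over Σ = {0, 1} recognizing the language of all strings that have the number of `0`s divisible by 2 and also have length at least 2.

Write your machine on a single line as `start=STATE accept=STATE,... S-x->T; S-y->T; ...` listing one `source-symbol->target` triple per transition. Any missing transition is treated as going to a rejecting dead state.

Build one automaton per condition and run them in lockstep. One (2 states) tracks the count of `0`s modulo 2; the other (4 states) tracks the input length, saturating at 3. Each combined state is a pair, one component from each; accept when both components accept. After merging equivalent states the machine shrinks.
        0   1  
>  s0   s1  s2 
   s1   s3  s1 
   s2   s1  s3 
 * s3   s1  s3 
(> = start, * = accepting)

start=s0; accept=s3; s0-0->s1; s0-1->s2; s1-0->s3; s1-1->s1; s2-0->s1; s2-1->s3; s3-0->s1; s3-1->s3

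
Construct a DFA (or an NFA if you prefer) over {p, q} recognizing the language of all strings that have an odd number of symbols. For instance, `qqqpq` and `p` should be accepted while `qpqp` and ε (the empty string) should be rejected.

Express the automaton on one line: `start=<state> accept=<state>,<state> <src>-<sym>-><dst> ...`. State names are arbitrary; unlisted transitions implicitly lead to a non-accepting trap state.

Count input length modulo 2: every symbol advances one step around the cycle A → B → A. Accept at B.
2 states suffice.
       p  q 
>  A   B  B 
 * B   A  A 
(> = start, * = accepting)

start=A accept=B A-p->B A-q->B B-p->A B-q->A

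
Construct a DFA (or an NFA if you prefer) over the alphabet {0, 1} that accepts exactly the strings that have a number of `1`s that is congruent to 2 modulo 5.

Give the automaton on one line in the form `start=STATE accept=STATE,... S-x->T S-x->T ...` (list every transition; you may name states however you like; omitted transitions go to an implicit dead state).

start=q0 accept=q2 q0-0->q0 q0-1->q1 q1-0->q1 q1-1->q2 q2-0->q2 q2-1->q3 q3-0->q3 q3-1->q4 q4-0->q4 q4-1->q0

The only thing that matters is how many `1`s have appeared, reduced mod 5. Use one state per residue: q0 for 0, …, q4 for 4. Reading `1` moves to the next residue; anything else stays put. q2 is accepting.
        0   1  
>  q0   q0  q1 
   q1   q1  q2 
 * q2   q2  q3 
   q3   q3  q4 
   q4   q4  q0 
(> = start, * = accepting)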